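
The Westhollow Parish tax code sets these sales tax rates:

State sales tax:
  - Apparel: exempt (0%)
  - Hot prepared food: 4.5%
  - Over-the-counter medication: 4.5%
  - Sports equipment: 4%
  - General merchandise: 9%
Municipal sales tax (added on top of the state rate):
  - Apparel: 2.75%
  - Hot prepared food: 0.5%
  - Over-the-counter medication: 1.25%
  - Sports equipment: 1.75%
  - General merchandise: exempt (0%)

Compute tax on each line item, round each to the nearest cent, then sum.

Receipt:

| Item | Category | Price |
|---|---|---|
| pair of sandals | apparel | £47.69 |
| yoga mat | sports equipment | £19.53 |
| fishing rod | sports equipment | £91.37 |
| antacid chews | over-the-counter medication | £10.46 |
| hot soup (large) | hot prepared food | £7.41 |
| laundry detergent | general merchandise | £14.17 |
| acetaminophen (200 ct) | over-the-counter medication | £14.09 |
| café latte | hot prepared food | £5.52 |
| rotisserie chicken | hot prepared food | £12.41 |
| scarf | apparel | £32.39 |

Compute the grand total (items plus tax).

£267.57

Pair of sandals £47.69: apparel → 0% + 2.75% municipal = 2.75% → £1.31
Yoga mat £19.53: sports equipment → 4% + 1.75% municipal = 5.75% → £1.12
Fishing rod £91.37: sports equipment → 4% + 1.75% municipal = 5.75% → £5.25
Antacid chews £10.46: over-the-counter medication → 4.5% + 1.25% municipal = 5.75% → £0.60
Hot soup (large) £7.41: hot prepared food → 4.5% + 0.5% municipal = 5% → £0.37
Laundry detergent £14.17: general merchandise → 9% + 0% municipal = 9% → £1.28
Acetaminophen (200 ct) £14.09: over-the-counter medication → 4.5% + 1.25% municipal = 5.75% → £0.81
Café latte £5.52: hot prepared food → 4.5% + 0.5% municipal = 5% → £0.28
Rotisserie chicken £12.41: hot prepared food → 4.5% + 0.5% municipal = 5% → £0.62
Scarf £32.39: apparel → 0% + 2.75% municipal = 2.75% → £0.89
Subtotal = £255.04; tax = £12.53; total due = £267.57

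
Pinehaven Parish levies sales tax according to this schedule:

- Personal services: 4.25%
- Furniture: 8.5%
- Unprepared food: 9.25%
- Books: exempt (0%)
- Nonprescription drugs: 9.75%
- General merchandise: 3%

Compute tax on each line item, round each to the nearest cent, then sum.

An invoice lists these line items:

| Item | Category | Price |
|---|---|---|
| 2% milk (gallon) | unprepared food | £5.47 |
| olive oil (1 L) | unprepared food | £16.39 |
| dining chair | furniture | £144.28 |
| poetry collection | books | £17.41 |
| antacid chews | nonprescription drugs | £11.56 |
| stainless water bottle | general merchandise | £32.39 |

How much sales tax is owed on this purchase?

2% milk (gallon) £5.47: unprepared food → 9.25% → £0.51
Olive oil (1 L) £16.39: unprepared food → 9.25% → £1.52
Dining chair £144.28: furniture → 8.5% → £12.26
Poetry collection £17.41: books → 0% → £0.00
Antacid chews £11.56: nonprescription drugs → 9.75% → £1.13
Stainless water bottle £32.39: general merchandise → 3% → £0.97
Total tax = £0.51 + £1.52 + £12.26 + £1.13 + £0.97 = £16.39

£16.39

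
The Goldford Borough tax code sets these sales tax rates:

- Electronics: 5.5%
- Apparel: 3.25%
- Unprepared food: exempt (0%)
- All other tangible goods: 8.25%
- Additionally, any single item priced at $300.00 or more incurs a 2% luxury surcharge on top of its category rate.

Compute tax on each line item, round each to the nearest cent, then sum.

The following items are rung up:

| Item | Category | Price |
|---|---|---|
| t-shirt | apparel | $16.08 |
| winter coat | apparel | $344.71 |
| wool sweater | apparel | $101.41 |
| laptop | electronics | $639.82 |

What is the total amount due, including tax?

T-shirt $16.08: apparel → 3.25% → $0.52
Winter coat $344.71: apparel → 3.25% + 2% surcharge = 5.25% → $18.10
Wool sweater $101.41: apparel → 3.25% → $3.30
Laptop $639.82: electronics → 5.5% + 2% surcharge = 7.5% → $47.99
Subtotal = $1102.02; tax = $69.91; total due = $1171.93

$1171.93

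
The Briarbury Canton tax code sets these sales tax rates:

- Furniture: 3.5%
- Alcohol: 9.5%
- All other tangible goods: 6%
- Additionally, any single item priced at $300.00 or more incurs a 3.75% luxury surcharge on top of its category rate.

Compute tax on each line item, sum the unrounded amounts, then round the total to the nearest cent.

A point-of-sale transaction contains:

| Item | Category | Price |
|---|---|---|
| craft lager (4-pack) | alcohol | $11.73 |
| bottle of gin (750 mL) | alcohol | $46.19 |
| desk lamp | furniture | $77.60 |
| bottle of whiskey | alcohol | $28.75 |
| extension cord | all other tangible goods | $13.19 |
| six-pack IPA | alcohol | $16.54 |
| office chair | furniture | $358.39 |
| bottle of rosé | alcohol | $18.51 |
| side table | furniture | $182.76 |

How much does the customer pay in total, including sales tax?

$801.11

Craft lager (4-pack) $11.73: alcohol → 9.5% → $1.11435
Bottle of gin (750 mL) $46.19: alcohol → 9.5% → $4.38805
Desk lamp $77.60: furniture → 3.5% → $2.716
Bottle of whiskey $28.75: alcohol → 9.5% → $2.73125
Extension cord $13.19: all other tangible goods → 6% → $0.7914
Six-pack IPA $16.54: alcohol → 9.5% → $1.5713
Office chair $358.39: furniture → 3.5% + 3.75% surcharge = 7.25% → $25.983275
Bottle of rosé $18.51: alcohol → 9.5% → $1.75845
Side table $182.76: furniture → 3.5% → $6.3966
Subtotal = $753.66; unrounded tax = $47.450675 → $47.45; total due = $801.11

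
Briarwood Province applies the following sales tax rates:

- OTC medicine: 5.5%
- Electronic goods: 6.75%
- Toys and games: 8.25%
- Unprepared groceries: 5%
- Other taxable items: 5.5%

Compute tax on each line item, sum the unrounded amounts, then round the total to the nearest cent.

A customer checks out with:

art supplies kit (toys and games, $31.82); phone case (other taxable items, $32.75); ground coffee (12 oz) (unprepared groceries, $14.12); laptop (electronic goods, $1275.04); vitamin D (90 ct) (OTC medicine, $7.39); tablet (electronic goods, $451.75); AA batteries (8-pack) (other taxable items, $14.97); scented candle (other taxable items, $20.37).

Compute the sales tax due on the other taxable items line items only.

$3.74

Phone case $32.75: other taxable items → 5.5% → $1.80125
AA batteries (8-pack) $14.97: other taxable items → 5.5% → $0.82335
Scented candle $20.37: other taxable items → 5.5% → $1.12035
Tax on other taxable items: unrounded sum = $3.74495 → $3.74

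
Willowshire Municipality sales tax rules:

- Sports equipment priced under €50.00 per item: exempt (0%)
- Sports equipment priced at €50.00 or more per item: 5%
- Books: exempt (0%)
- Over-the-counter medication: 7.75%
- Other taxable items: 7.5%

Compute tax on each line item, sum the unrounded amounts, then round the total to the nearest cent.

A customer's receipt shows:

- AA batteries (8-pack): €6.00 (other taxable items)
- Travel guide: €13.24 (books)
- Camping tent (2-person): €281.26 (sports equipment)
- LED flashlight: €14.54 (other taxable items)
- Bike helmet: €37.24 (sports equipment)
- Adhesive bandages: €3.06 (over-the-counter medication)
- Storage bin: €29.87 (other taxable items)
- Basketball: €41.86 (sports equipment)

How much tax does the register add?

€18.08

AA batteries (8-pack) €6.00: other taxable items → 7.5% → €0.45
Travel guide €13.24: books → 0% → €0.00
Camping tent (2-person) €281.26: sports equipment, €50.00 or more → 5% → €14.063
LED flashlight €14.54: other taxable items → 7.5% → €1.0905
Bike helmet €37.24: sports equipment, under €50.00 → 0% → €0.00
Adhesive bandages €3.06: over-the-counter medication → 7.75% → €0.23715
Storage bin €29.87: other taxable items → 7.5% → €2.24025
Basketball €41.86: sports equipment, under €50.00 → 0% → €0.00
Unrounded tax sum = €18.0809 → €18.08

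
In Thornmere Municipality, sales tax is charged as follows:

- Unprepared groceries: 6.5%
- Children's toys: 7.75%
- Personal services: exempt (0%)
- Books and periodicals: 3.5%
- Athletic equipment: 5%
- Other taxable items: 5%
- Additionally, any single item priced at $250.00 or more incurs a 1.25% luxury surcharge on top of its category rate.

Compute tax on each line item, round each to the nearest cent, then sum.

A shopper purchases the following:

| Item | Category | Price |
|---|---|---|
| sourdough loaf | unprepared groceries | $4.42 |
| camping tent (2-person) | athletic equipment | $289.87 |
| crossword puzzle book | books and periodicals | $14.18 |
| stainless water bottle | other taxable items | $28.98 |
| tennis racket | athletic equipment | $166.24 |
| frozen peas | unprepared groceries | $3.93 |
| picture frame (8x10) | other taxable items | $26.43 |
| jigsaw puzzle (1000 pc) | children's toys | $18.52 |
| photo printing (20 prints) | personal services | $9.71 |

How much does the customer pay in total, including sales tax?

$593.97

Sourdough loaf $4.42: unprepared groceries → 6.5% → $0.29
Camping tent (2-person) $289.87: athletic equipment → 5% + 1.25% surcharge = 6.25% → $18.12
Crossword puzzle book $14.18: books and periodicals → 3.5% → $0.50
Stainless water bottle $28.98: other taxable items → 5% → $1.45
Tennis racket $166.24: athletic equipment → 5% → $8.31
Frozen peas $3.93: unprepared groceries → 6.5% → $0.26
Picture frame (8x10) $26.43: other taxable items → 5% → $1.32
Jigsaw puzzle (1000 pc) $18.52: children's toys → 7.75% → $1.44
Photo printing (20 prints) $9.71: personal services → 0% → $0.00
Subtotal = $562.28; tax = $31.69; total due = $593.97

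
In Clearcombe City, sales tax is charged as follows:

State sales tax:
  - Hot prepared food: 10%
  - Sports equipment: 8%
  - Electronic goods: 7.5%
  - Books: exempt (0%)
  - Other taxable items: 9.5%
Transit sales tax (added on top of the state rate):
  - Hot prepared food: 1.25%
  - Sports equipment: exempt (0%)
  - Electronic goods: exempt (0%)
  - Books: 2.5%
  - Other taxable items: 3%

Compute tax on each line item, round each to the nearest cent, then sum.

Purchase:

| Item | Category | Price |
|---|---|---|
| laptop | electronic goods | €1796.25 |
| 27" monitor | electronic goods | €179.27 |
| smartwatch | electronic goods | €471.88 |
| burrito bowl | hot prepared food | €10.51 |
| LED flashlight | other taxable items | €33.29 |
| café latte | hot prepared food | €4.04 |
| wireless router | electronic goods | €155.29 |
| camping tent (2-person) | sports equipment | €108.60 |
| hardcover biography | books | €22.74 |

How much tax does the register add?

Laptop €1796.25: electronic goods → 7.5% + 0% transit = 7.5% → €134.72
27" monitor €179.27: electronic goods → 7.5% + 0% transit = 7.5% → €13.45
Smartwatch €471.88: electronic goods → 7.5% + 0% transit = 7.5% → €35.39
Burrito bowl €10.51: hot prepared food → 10% + 1.25% transit = 11.25% → €1.18
LED flashlight €33.29: other taxable items → 9.5% + 3% transit = 12.5% → €4.16
Café latte €4.04: hot prepared food → 10% + 1.25% transit = 11.25% → €0.45
Wireless router €155.29: electronic goods → 7.5% + 0% transit = 7.5% → €11.65
Camping tent (2-person) €108.60: sports equipment → 8% + 0% transit = 8% → €8.69
Hardcover biography €22.74: books → 0% + 2.5% transit = 2.5% → €0.57
Total tax = €134.72 + €13.45 + €35.39 + €1.18 + €4.16 + €0.45 + €11.65 + €8.69 + €0.57 = €210.26

€210.26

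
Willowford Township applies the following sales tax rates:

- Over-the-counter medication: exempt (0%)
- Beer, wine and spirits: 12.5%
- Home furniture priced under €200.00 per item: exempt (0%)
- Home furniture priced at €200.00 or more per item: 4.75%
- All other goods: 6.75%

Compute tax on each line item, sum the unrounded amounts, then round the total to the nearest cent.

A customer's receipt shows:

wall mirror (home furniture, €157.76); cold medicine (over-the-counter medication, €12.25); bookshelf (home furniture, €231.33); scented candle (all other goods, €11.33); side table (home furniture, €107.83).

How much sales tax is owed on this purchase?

€11.75

Wall mirror €157.76: home furniture, under €200.00 → 0% → €0.00
Cold medicine €12.25: over-the-counter medication → 0% → €0.00
Bookshelf €231.33: home furniture, €200.00 or more → 4.75% → €10.988175
Scented candle €11.33: all other goods → 6.75% → €0.764775
Side table €107.83: home furniture, under €200.00 → 0% → €0.00
Unrounded tax sum = €11.75295 → €11.75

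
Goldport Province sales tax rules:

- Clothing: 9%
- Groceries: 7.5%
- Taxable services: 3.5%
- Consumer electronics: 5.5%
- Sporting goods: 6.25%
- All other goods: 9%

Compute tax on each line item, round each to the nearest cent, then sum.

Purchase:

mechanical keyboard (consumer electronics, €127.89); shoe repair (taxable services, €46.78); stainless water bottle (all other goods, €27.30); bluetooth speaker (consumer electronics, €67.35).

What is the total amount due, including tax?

€284.15

Mechanical keyboard €127.89: consumer electronics → 5.5% → €7.03
Shoe repair €46.78: taxable services → 3.5% → €1.64
Stainless water bottle €27.30: all other goods → 9% → €2.46
Bluetooth speaker €67.35: consumer electronics → 5.5% → €3.70
Subtotal = €269.32; tax = €14.83; total due = €284.15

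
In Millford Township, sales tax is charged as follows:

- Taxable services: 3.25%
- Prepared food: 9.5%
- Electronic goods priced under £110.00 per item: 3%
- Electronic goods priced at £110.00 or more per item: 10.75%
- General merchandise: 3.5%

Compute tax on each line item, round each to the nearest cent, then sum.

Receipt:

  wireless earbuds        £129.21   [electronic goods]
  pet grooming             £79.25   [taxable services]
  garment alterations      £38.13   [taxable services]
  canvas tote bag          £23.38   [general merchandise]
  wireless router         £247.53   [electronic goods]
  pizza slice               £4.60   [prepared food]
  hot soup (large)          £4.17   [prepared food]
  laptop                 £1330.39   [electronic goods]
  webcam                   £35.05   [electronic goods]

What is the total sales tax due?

Wireless earbuds £129.21: electronic goods, £110.00 or more → 10.75% → £13.89
Pet grooming £79.25: taxable services → 3.25% → £2.58
Garment alterations £38.13: taxable services → 3.25% → £1.24
Canvas tote bag £23.38: general merchandise → 3.5% → £0.82
Wireless router £247.53: electronic goods, £110.00 or more → 10.75% → £26.61
Pizza slice £4.60: prepared food → 9.5% → £0.44
Hot soup (large) £4.17: prepared food → 9.5% → £0.40
Laptop £1330.39: electronic goods, £110.00 or more → 10.75% → £143.02
Webcam £35.05: electronic goods, under £110.00 → 3% → £1.05
Total tax = £13.89 + £2.58 + £1.24 + £0.82 + £26.61 + £0.44 + £0.40 + £143.02 + £1.05 = £190.05

£190.05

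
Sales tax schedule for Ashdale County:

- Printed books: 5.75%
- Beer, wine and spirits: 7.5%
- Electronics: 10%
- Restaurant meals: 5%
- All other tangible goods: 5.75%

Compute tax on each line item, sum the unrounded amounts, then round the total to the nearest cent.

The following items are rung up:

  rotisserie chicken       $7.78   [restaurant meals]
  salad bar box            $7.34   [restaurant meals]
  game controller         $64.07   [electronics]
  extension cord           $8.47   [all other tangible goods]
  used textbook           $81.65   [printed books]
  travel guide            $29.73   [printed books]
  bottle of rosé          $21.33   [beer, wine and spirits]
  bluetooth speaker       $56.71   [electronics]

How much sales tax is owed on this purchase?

$21.33

Rotisserie chicken $7.78: restaurant meals → 5% → $0.389
Salad bar box $7.34: restaurant meals → 5% → $0.367
Game controller $64.07: electronics → 10% → $6.407
Extension cord $8.47: all other tangible goods → 5.75% → $0.487025
Used textbook $81.65: printed books → 5.75% → $4.694875
Travel guide $29.73: printed books → 5.75% → $1.709475
Bottle of rosé $21.33: beer, wine and spirits → 7.5% → $1.59975
Bluetooth speaker $56.71: electronics → 10% → $5.671
Unrounded tax sum = $21.325125 → $21.33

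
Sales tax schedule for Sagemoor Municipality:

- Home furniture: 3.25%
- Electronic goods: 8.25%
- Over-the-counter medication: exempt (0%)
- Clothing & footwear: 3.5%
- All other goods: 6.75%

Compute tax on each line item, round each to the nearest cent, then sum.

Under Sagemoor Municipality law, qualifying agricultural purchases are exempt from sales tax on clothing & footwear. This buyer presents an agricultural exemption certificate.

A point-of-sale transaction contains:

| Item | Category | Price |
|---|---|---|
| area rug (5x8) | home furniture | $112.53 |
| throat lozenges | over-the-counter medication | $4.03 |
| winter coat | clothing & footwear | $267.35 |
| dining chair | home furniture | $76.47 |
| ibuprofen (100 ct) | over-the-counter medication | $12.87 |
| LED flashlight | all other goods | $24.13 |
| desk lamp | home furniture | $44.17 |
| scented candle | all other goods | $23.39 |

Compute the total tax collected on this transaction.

$10.80

Area rug (5x8) $112.53: home furniture → 3.25% → $3.66
Throat lozenges $4.03: over-the-counter medication → 0% → $0.00
Winter coat $267.35: clothing & footwear, buyer-exempt → 0% → $0.00
Dining chair $76.47: home furniture → 3.25% → $2.49
Ibuprofen (100 ct) $12.87: over-the-counter medication → 0% → $0.00
LED flashlight $24.13: all other goods → 6.75% → $1.63
Desk lamp $44.17: home furniture → 3.25% → $1.44
Scented candle $23.39: all other goods → 6.75% → $1.58
Total tax = $3.66 + $2.49 + $1.63 + $1.44 + $1.58 = $10.80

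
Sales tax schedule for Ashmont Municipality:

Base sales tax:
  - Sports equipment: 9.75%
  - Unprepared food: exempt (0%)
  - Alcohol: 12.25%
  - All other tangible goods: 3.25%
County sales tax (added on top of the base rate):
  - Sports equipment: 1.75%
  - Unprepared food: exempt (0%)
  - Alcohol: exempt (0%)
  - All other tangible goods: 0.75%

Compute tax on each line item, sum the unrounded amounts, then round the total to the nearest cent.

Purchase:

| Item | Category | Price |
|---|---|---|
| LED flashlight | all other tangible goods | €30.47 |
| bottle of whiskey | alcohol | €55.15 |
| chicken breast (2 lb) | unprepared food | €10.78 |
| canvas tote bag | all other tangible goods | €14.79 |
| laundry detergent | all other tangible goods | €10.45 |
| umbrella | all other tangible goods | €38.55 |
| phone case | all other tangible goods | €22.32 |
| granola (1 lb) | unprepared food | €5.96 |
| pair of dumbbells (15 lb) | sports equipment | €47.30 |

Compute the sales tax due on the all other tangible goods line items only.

€4.66

LED flashlight €30.47: all other tangible goods → 3.25% + 0.75% county = 4% → €1.2188
Canvas tote bag €14.79: all other tangible goods → 3.25% + 0.75% county = 4% → €0.5916
Laundry detergent €10.45: all other tangible goods → 3.25% + 0.75% county = 4% → €0.418
Umbrella €38.55: all other tangible goods → 3.25% + 0.75% county = 4% → €1.542
Phone case €22.32: all other tangible goods → 3.25% + 0.75% county = 4% → €0.8928
Tax on all other tangible goods: unrounded sum = €4.6632 → €4.66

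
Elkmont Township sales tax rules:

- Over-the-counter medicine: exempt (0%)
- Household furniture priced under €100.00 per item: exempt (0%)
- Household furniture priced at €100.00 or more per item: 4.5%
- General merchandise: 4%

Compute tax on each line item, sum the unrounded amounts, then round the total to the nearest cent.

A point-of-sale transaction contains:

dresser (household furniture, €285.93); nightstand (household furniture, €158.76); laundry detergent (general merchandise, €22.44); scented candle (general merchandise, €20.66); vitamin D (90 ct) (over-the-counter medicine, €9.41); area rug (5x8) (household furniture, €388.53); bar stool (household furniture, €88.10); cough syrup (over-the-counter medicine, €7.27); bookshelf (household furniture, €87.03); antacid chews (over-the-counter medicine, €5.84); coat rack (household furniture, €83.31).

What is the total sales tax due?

€39.22

Dresser €285.93: household furniture, €100.00 or more → 4.5% → €12.86685
Nightstand €158.76: household furniture, €100.00 or more → 4.5% → €7.1442
Laundry detergent €22.44: general merchandise → 4% → €0.8976
Scented candle €20.66: general merchandise → 4% → €0.8264
Vitamin D (90 ct) €9.41: over-the-counter medicine → 0% → €0.00
Area rug (5x8) €388.53: household furniture, €100.00 or more → 4.5% → €17.48385
Bar stool €88.10: household furniture, under €100.00 → 0% → €0.00
Cough syrup €7.27: over-the-counter medicine → 0% → €0.00
Bookshelf €87.03: household furniture, under €100.00 → 0% → €0.00
Antacid chews €5.84: over-the-counter medicine → 0% → €0.00
Coat rack €83.31: household furniture, under €100.00 → 0% → €0.00
Unrounded tax sum = €39.2189 → €39.22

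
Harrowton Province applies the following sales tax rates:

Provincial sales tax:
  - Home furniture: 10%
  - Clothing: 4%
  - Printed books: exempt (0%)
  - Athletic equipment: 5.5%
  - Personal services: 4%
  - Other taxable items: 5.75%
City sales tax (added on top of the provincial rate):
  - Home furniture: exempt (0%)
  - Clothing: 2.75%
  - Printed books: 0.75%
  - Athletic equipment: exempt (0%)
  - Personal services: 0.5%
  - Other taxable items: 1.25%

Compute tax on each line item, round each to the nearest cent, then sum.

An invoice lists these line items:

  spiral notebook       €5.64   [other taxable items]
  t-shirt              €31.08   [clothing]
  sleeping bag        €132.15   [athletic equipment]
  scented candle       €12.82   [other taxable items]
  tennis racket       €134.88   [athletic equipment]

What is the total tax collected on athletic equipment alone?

Sleeping bag €132.15: athletic equipment → 5.5% + 0% city = 5.5% → €7.27
Tennis racket €134.88: athletic equipment → 5.5% + 0% city = 5.5% → €7.42
Tax on athletic equipment = €7.27 + €7.42 = €14.69

€14.69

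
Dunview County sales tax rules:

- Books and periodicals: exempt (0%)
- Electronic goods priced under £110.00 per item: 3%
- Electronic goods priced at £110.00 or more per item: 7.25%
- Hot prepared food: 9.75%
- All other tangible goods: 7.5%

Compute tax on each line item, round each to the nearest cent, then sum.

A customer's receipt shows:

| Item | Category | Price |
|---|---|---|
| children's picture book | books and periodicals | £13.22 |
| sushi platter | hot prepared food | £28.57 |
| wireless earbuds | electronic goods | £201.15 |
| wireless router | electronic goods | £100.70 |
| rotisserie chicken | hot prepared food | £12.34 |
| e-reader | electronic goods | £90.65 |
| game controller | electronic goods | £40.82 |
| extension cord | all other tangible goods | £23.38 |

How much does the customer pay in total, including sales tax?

Children's picture book £13.22: books and periodicals → 0% → £0.00
Sushi platter £28.57: hot prepared food → 9.75% → £2.79
Wireless earbuds £201.15: electronic goods, £110.00 or more → 7.25% → £14.58
Wireless router £100.70: electronic goods, under £110.00 → 3% → £3.02
Rotisserie chicken £12.34: hot prepared food → 9.75% → £1.20
E-reader £90.65: electronic goods, under £110.00 → 3% → £2.72
Game controller £40.82: electronic goods, under £110.00 → 3% → £1.22
Extension cord £23.38: all other tangible goods → 7.5% → £1.75
Subtotal = £510.83; tax = £27.28; total due = £538.11

£538.11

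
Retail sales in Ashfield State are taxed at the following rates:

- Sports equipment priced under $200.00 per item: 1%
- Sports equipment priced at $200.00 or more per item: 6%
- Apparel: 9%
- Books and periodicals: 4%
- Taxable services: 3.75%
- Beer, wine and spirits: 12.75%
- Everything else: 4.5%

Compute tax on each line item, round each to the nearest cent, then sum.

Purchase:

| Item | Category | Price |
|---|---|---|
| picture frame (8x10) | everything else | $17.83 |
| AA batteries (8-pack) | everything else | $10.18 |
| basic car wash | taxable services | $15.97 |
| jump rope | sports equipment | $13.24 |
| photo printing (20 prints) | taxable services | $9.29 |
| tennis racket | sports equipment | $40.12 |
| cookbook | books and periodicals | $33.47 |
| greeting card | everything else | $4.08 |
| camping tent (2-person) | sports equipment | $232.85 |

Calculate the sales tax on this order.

$18.23

Picture frame (8x10) $17.83: everything else → 4.5% → $0.80
AA batteries (8-pack) $10.18: everything else → 4.5% → $0.46
Basic car wash $15.97: taxable services → 3.75% → $0.60
Jump rope $13.24: sports equipment, under $200.00 → 1% → $0.13
Photo printing (20 prints) $9.29: taxable services → 3.75% → $0.35
Tennis racket $40.12: sports equipment, under $200.00 → 1% → $0.40
Cookbook $33.47: books and periodicals → 4% → $1.34
Greeting card $4.08: everything else → 4.5% → $0.18
Camping tent (2-person) $232.85: sports equipment, $200.00 or more → 6% → $13.97
Total tax = $0.80 + $0.46 + $0.60 + $0.13 + $0.35 + $0.40 + $1.34 + $0.18 + $13.97 = $18.23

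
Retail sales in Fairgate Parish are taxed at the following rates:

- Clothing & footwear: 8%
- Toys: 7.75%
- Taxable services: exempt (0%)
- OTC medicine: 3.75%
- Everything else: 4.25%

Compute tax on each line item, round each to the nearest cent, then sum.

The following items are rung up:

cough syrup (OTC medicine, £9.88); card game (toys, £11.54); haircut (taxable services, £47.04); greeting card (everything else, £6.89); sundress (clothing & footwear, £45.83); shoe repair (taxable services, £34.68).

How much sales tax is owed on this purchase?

£5.22

Cough syrup £9.88: OTC medicine → 3.75% → £0.37
Card game £11.54: toys → 7.75% → £0.89
Haircut £47.04: taxable services → 0% → £0.00
Greeting card £6.89: everything else → 4.25% → £0.29
Sundress £45.83: clothing & footwear → 8% → £3.67
Shoe repair £34.68: taxable services → 0% → £0.00
Total tax = £0.37 + £0.89 + £0.29 + £3.67 = £5.22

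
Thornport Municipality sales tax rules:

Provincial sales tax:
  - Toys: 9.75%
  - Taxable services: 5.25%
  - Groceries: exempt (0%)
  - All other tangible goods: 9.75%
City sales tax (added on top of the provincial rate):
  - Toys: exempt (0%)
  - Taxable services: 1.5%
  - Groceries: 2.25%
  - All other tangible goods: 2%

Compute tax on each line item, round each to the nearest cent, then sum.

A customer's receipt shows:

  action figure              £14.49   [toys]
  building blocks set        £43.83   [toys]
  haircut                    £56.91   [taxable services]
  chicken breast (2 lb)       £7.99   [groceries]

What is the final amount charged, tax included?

£132.92

Action figure £14.49: toys → 9.75% + 0% city = 9.75% → £1.41
Building blocks set £43.83: toys → 9.75% + 0% city = 9.75% → £4.27
Haircut £56.91: taxable services → 5.25% + 1.5% city = 6.75% → £3.84
Chicken breast (2 lb) £7.99: groceries → 0% + 2.25% city = 2.25% → £0.18
Subtotal = £123.22; tax = £9.70; total due = £132.92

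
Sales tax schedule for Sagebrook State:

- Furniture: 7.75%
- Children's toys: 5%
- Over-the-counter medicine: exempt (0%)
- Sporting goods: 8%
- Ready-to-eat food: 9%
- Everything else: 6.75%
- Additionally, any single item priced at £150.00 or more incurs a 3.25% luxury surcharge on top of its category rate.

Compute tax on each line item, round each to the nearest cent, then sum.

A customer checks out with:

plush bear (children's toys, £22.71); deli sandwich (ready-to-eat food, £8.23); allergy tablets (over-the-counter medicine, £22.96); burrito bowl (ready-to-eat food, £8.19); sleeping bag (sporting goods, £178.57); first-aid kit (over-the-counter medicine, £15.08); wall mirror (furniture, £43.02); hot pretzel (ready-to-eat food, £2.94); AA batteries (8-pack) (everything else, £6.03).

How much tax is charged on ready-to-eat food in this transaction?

Deli sandwich £8.23: ready-to-eat food → 9% → £0.74
Burrito bowl £8.19: ready-to-eat food → 9% → £0.74
Hot pretzel £2.94: ready-to-eat food → 9% → £0.26
Tax on ready-to-eat food = £0.74 + £0.74 + £0.26 = £1.74

£1.74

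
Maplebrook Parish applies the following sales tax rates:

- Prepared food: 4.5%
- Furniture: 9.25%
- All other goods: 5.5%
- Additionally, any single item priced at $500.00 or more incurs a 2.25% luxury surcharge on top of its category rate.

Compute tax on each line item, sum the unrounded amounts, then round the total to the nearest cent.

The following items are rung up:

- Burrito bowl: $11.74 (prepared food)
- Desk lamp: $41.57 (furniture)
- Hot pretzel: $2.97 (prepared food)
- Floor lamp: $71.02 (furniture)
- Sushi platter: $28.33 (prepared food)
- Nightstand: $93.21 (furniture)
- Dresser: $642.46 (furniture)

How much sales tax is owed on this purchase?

$94.86

Burrito bowl $11.74: prepared food → 4.5% → $0.5283
Desk lamp $41.57: furniture → 9.25% → $3.845225
Hot pretzel $2.97: prepared food → 4.5% → $0.13365
Floor lamp $71.02: furniture → 9.25% → $6.56935
Sushi platter $28.33: prepared food → 4.5% → $1.27485
Nightstand $93.21: furniture → 9.25% → $8.621925
Dresser $642.46: furniture → 9.25% + 2.25% surcharge = 11.5% → $73.8829
Unrounded tax sum = $94.8562 → $94.86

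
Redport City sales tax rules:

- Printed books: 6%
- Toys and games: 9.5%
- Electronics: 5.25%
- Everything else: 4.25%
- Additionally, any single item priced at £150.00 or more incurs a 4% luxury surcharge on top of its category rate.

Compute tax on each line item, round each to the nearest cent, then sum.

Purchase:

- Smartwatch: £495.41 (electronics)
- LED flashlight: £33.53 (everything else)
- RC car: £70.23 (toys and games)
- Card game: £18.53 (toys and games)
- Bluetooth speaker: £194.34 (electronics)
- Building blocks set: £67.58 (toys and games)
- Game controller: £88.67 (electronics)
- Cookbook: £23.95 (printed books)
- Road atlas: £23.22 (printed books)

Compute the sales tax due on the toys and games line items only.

£14.85

RC car £70.23: toys and games → 9.5% → £6.67
Card game £18.53: toys and games → 9.5% → £1.76
Building blocks set £67.58: toys and games → 9.5% → £6.42
Tax on toys and games = £6.67 + £1.76 + £6.42 = £14.85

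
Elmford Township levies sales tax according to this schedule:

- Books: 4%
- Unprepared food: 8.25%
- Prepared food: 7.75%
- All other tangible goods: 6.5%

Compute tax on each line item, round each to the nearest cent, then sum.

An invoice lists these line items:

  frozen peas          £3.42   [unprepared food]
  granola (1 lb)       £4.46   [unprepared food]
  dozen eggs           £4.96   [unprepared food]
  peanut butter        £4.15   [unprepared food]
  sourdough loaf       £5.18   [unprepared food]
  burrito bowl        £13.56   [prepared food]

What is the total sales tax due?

Frozen peas £3.42: unprepared food → 8.25% → £0.28
Granola (1 lb) £4.46: unprepared food → 8.25% → £0.37
Dozen eggs £4.96: unprepared food → 8.25% → £0.41
Peanut butter £4.15: unprepared food → 8.25% → £0.34
Sourdough loaf £5.18: unprepared food → 8.25% → £0.43
Burrito bowl £13.56: prepared food → 7.75% → £1.05
Total tax = £0.28 + £0.37 + £0.41 + £0.34 + £0.43 + £1.05 = £2.88

£2.88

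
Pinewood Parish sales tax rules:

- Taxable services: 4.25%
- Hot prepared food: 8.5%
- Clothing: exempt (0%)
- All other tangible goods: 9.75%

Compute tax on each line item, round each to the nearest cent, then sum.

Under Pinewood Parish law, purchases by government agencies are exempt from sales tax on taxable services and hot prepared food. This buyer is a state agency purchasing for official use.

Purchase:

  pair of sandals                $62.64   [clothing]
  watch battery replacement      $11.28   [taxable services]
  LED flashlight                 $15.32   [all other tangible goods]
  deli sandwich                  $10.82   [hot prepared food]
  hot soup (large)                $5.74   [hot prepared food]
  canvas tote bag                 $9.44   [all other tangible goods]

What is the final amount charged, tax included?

$117.65

Pair of sandals $62.64: clothing → 0% → $0.00
Watch battery replacement $11.28: taxable services, buyer-exempt → 0% → $0.00
LED flashlight $15.32: all other tangible goods → 9.75% → $1.49
Deli sandwich $10.82: hot prepared food, buyer-exempt → 0% → $0.00
Hot soup (large) $5.74: hot prepared food, buyer-exempt → 0% → $0.00
Canvas tote bag $9.44: all other tangible goods → 9.75% → $0.92
Subtotal = $115.24; tax = $2.41; total due = $117.65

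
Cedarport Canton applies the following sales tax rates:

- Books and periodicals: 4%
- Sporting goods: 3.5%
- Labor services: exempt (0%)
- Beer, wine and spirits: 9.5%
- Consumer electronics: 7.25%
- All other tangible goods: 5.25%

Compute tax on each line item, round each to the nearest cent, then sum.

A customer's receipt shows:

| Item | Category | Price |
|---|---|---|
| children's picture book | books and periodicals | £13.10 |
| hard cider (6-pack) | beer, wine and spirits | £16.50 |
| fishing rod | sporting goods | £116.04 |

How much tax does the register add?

Children's picture book £13.10: books and periodicals → 4% → £0.52
Hard cider (6-pack) £16.50: beer, wine and spirits → 9.5% → £1.57
Fishing rod £116.04: sporting goods → 3.5% → £4.06
Total tax = £0.52 + £1.57 + £4.06 = £6.15

£6.15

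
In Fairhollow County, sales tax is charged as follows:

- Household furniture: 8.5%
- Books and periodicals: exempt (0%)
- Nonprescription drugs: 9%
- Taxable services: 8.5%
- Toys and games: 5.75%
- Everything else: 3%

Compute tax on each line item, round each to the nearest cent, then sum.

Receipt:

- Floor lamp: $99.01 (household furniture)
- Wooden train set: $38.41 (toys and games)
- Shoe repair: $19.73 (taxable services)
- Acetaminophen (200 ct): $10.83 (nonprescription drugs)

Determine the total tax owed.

$13.28

Floor lamp $99.01: household furniture → 8.5% → $8.42
Wooden train set $38.41: toys and games → 5.75% → $2.21
Shoe repair $19.73: taxable services → 8.5% → $1.68
Acetaminophen (200 ct) $10.83: nonprescription drugs → 9% → $0.97
Total tax = $8.42 + $2.21 + $1.68 + $0.97 = $13.28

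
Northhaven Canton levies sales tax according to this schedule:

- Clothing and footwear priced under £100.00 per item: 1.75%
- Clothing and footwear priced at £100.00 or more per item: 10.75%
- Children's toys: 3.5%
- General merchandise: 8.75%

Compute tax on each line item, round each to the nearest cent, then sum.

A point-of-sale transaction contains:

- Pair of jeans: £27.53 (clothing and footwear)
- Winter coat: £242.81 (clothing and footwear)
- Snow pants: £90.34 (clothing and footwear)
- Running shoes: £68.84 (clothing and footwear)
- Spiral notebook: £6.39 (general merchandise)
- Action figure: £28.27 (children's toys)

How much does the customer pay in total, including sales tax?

£495.09

Pair of jeans £27.53: clothing and footwear, under £100.00 → 1.75% → £0.48
Winter coat £242.81: clothing and footwear, £100.00 or more → 10.75% → £26.10
Snow pants £90.34: clothing and footwear, under £100.00 → 1.75% → £1.58
Running shoes £68.84: clothing and footwear, under £100.00 → 1.75% → £1.20
Spiral notebook £6.39: general merchandise → 8.75% → £0.56
Action figure £28.27: children's toys → 3.5% → £0.99
Subtotal = £464.18; tax = £30.91; total due = £495.09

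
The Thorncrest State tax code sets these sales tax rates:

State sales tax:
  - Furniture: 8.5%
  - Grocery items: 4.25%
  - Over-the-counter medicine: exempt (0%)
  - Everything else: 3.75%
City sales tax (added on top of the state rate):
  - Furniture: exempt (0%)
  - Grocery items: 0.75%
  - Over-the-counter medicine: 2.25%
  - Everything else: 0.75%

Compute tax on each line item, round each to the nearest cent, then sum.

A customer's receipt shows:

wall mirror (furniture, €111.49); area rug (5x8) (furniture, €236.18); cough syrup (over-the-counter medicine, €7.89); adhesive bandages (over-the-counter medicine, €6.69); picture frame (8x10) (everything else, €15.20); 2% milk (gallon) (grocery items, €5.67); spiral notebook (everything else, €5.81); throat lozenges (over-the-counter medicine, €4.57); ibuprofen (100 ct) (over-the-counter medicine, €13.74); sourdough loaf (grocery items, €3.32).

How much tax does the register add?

Wall mirror €111.49: furniture → 8.5% + 0% city = 8.5% → €9.48
Area rug (5x8) €236.18: furniture → 8.5% + 0% city = 8.5% → €20.08
Cough syrup €7.89: over-the-counter medicine → 0% + 2.25% city = 2.25% → €0.18
Adhesive bandages €6.69: over-the-counter medicine → 0% + 2.25% city = 2.25% → €0.15
Picture frame (8x10) €15.20: everything else → 3.75% + 0.75% city = 4.5% → €0.68
2% milk (gallon) €5.67: grocery items → 4.25% + 0.75% city = 5% → €0.28
Spiral notebook €5.81: everything else → 3.75% + 0.75% city = 4.5% → €0.26
Throat lozenges €4.57: over-the-counter medicine → 0% + 2.25% city = 2.25% → €0.10
Ibuprofen (100 ct) €13.74: over-the-counter medicine → 0% + 2.25% city = 2.25% → €0.31
Sourdough loaf €3.32: grocery items → 4.25% + 0.75% city = 5% → €0.17
Total tax = €9.48 + €20.08 + €0.18 + €0.15 + €0.68 + €0.28 + €0.26 + €0.10 + €0.31 + €0.17 = €31.69

€31.69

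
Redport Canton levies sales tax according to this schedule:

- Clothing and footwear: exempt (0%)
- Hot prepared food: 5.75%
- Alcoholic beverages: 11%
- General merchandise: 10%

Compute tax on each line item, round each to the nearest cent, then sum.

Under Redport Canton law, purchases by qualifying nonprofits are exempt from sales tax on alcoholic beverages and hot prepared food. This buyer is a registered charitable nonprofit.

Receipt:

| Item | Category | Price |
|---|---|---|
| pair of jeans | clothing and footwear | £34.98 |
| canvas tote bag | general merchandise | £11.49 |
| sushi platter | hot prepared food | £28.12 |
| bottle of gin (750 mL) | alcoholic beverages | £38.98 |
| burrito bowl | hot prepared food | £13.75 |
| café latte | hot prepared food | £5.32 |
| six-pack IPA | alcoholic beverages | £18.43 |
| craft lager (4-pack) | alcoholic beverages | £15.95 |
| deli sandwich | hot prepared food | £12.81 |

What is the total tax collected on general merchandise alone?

£1.15

Canvas tote bag £11.49: general merchandise → 10% → £1.15
Tax on general merchandise = £1.15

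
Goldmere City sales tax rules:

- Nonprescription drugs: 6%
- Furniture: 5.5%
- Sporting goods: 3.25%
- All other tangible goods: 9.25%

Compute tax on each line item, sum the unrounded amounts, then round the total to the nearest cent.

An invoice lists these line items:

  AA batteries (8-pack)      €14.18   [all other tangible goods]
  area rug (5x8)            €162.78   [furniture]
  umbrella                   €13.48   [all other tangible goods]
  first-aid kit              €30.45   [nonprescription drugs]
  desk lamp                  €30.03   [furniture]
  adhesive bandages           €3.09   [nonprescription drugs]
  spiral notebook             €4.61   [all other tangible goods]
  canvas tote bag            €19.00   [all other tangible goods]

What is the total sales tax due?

€17.36

AA batteries (8-pack) €14.18: all other tangible goods → 9.25% → €1.31165
Area rug (5x8) €162.78: furniture → 5.5% → €8.9529
Umbrella €13.48: all other tangible goods → 9.25% → €1.2469
First-aid kit €30.45: nonprescription drugs → 6% → €1.827
Desk lamp €30.03: furniture → 5.5% → €1.65165
Adhesive bandages €3.09: nonprescription drugs → 6% → €0.1854
Spiral notebook €4.61: all other tangible goods → 9.25% → €0.426425
Canvas tote bag €19.00: all other tangible goods → 9.25% → €1.7575
Unrounded tax sum = €17.359425 → €17.36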